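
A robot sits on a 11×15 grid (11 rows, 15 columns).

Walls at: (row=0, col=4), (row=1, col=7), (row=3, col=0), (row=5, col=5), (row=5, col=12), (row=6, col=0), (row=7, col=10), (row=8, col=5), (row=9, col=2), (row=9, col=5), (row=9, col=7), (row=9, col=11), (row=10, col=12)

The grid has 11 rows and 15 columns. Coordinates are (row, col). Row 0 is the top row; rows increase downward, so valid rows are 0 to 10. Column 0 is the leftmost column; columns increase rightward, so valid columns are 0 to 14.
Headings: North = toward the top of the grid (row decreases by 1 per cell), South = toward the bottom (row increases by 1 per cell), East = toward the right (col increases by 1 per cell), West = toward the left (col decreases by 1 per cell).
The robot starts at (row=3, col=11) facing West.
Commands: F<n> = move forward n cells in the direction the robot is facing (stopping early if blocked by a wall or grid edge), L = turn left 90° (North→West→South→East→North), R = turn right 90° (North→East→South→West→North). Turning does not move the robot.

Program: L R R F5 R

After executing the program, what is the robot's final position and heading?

Answer: Final position: (row=0, col=11), facing East

Derivation:
Start: (row=3, col=11), facing West
  L: turn left, now facing South
  R: turn right, now facing West
  R: turn right, now facing North
  F5: move forward 3/5 (blocked), now at (row=0, col=11)
  R: turn right, now facing East
Final: (row=0, col=11), facing East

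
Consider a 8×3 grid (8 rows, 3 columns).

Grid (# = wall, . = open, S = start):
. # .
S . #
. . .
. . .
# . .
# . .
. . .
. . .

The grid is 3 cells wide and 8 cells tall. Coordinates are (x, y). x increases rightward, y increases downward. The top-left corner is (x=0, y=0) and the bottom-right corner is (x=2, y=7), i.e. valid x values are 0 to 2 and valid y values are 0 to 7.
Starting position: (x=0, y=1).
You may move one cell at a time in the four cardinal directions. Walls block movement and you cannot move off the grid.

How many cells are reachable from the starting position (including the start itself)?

BFS flood-fill from (x=0, y=1):
  Distance 0: (x=0, y=1)
  Distance 1: (x=0, y=0), (x=1, y=1), (x=0, y=2)
  Distance 2: (x=1, y=2), (x=0, y=3)
  Distance 3: (x=2, y=2), (x=1, y=3)
  Distance 4: (x=2, y=3), (x=1, y=4)
  Distance 5: (x=2, y=4), (x=1, y=5)
  Distance 6: (x=2, y=5), (x=1, y=6)
  Distance 7: (x=0, y=6), (x=2, y=6), (x=1, y=7)
  Distance 8: (x=0, y=7), (x=2, y=7)
Total reachable: 19 (grid has 20 open cells total)

Answer: Reachable cells: 19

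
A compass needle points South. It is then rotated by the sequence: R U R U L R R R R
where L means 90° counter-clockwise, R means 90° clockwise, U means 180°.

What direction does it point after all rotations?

Answer: Final heading: West

Derivation:
Start: South
  R (right (90° clockwise)) -> West
  U (U-turn (180°)) -> East
  R (right (90° clockwise)) -> South
  U (U-turn (180°)) -> North
  L (left (90° counter-clockwise)) -> West
  R (right (90° clockwise)) -> North
  R (right (90° clockwise)) -> East
  R (right (90° clockwise)) -> South
  R (right (90° clockwise)) -> West
Final: West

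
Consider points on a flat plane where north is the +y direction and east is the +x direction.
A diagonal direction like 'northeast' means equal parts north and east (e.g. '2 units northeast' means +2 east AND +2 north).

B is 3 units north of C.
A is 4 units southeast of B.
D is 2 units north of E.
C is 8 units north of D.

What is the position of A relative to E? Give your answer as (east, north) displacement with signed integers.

Answer: A is at (east=4, north=9) relative to E.

Derivation:
Place E at the origin (east=0, north=0).
  D is 2 units north of E: delta (east=+0, north=+2); D at (east=0, north=2).
  C is 8 units north of D: delta (east=+0, north=+8); C at (east=0, north=10).
  B is 3 units north of C: delta (east=+0, north=+3); B at (east=0, north=13).
  A is 4 units southeast of B: delta (east=+4, north=-4); A at (east=4, north=9).
Therefore A relative to E: (east=4, north=9).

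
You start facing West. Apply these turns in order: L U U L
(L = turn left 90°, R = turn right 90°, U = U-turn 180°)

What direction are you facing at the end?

Start: West
  L (left (90° counter-clockwise)) -> South
  U (U-turn (180°)) -> North
  U (U-turn (180°)) -> South
  L (left (90° counter-clockwise)) -> East
Final: East

Answer: Final heading: East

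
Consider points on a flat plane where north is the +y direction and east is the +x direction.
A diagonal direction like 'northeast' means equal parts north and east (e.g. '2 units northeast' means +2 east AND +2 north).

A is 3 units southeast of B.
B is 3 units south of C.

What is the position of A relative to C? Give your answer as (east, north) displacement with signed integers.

Place C at the origin (east=0, north=0).
  B is 3 units south of C: delta (east=+0, north=-3); B at (east=0, north=-3).
  A is 3 units southeast of B: delta (east=+3, north=-3); A at (east=3, north=-6).
Therefore A relative to C: (east=3, north=-6).

Answer: A is at (east=3, north=-6) relative to C.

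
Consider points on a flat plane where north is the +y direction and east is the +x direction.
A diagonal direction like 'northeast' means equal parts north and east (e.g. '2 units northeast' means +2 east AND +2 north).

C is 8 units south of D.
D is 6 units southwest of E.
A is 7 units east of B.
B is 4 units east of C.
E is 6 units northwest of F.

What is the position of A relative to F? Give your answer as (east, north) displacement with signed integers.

Answer: A is at (east=-1, north=-8) relative to F.

Derivation:
Place F at the origin (east=0, north=0).
  E is 6 units northwest of F: delta (east=-6, north=+6); E at (east=-6, north=6).
  D is 6 units southwest of E: delta (east=-6, north=-6); D at (east=-12, north=0).
  C is 8 units south of D: delta (east=+0, north=-8); C at (east=-12, north=-8).
  B is 4 units east of C: delta (east=+4, north=+0); B at (east=-8, north=-8).
  A is 7 units east of B: delta (east=+7, north=+0); A at (east=-1, north=-8).
Therefore A relative to F: (east=-1, north=-8).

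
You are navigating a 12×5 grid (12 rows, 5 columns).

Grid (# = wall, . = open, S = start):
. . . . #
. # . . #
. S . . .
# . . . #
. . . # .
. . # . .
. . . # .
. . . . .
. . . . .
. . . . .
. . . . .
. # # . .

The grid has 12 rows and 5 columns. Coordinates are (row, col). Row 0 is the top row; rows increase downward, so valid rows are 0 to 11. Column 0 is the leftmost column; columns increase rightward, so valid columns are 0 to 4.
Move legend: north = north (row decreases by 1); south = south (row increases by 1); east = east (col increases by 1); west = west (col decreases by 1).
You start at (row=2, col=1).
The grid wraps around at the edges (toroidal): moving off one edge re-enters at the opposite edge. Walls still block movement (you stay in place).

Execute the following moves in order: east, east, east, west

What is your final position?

Start: (row=2, col=1)
  east (east): (row=2, col=1) -> (row=2, col=2)
  east (east): (row=2, col=2) -> (row=2, col=3)
  east (east): (row=2, col=3) -> (row=2, col=4)
  west (west): (row=2, col=4) -> (row=2, col=3)
Final: (row=2, col=3)

Answer: Final position: (row=2, col=3)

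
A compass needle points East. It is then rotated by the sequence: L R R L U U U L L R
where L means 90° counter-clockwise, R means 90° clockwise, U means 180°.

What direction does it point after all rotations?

Start: East
  L (left (90° counter-clockwise)) -> North
  R (right (90° clockwise)) -> East
  R (right (90° clockwise)) -> South
  L (left (90° counter-clockwise)) -> East
  U (U-turn (180°)) -> West
  U (U-turn (180°)) -> East
  U (U-turn (180°)) -> West
  L (left (90° counter-clockwise)) -> South
  L (left (90° counter-clockwise)) -> East
  R (right (90° clockwise)) -> South
Final: South

Answer: Final heading: South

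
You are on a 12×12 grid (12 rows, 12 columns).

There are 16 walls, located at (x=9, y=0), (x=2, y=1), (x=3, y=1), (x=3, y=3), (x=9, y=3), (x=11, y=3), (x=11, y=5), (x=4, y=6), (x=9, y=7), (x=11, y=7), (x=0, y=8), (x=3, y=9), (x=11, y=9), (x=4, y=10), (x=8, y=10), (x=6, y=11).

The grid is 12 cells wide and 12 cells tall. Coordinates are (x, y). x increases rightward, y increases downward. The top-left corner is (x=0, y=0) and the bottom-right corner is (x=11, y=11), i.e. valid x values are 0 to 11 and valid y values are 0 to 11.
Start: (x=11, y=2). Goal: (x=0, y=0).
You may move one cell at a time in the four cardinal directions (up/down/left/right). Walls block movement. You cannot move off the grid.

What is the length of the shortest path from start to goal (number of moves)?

Answer: Shortest path length: 13

Derivation:
BFS from (x=11, y=2) until reaching (x=0, y=0):
  Distance 0: (x=11, y=2)
  Distance 1: (x=11, y=1), (x=10, y=2)
  Distance 2: (x=11, y=0), (x=10, y=1), (x=9, y=2), (x=10, y=3)
  Distance 3: (x=10, y=0), (x=9, y=1), (x=8, y=2), (x=10, y=4)
  Distance 4: (x=8, y=1), (x=7, y=2), (x=8, y=3), (x=9, y=4), (x=11, y=4), (x=10, y=5)
  Distance 5: (x=8, y=0), (x=7, y=1), (x=6, y=2), (x=7, y=3), (x=8, y=4), (x=9, y=5), (x=10, y=6)
  Distance 6: (x=7, y=0), (x=6, y=1), (x=5, y=2), (x=6, y=3), (x=7, y=4), (x=8, y=5), (x=9, y=6), (x=11, y=6), (x=10, y=7)
  Distance 7: (x=6, y=0), (x=5, y=1), (x=4, y=2), (x=5, y=3), (x=6, y=4), (x=7, y=5), (x=8, y=6), (x=10, y=8)
  Distance 8: (x=5, y=0), (x=4, y=1), (x=3, y=2), (x=4, y=3), (x=5, y=4), (x=6, y=5), (x=7, y=6), (x=8, y=7), (x=9, y=8), (x=11, y=8), (x=10, y=9)
  Distance 9: (x=4, y=0), (x=2, y=2), (x=4, y=4), (x=5, y=5), (x=6, y=6), (x=7, y=7), (x=8, y=8), (x=9, y=9), (x=10, y=10)
  Distance 10: (x=3, y=0), (x=1, y=2), (x=2, y=3), (x=3, y=4), (x=4, y=5), (x=5, y=6), (x=6, y=7), (x=7, y=8), (x=8, y=9), (x=9, y=10), (x=11, y=10), (x=10, y=11)
  Distance 11: (x=2, y=0), (x=1, y=1), (x=0, y=2), (x=1, y=3), (x=2, y=4), (x=3, y=5), (x=5, y=7), (x=6, y=8), (x=7, y=9), (x=9, y=11), (x=11, y=11)
  Distance 12: (x=1, y=0), (x=0, y=1), (x=0, y=3), (x=1, y=4), (x=2, y=5), (x=3, y=6), (x=4, y=7), (x=5, y=8), (x=6, y=9), (x=7, y=10), (x=8, y=11)
  Distance 13: (x=0, y=0), (x=0, y=4), (x=1, y=5), (x=2, y=6), (x=3, y=7), (x=4, y=8), (x=5, y=9), (x=6, y=10), (x=7, y=11)  <- goal reached here
One shortest path (13 moves): (x=11, y=2) -> (x=10, y=2) -> (x=9, y=2) -> (x=8, y=2) -> (x=7, y=2) -> (x=6, y=2) -> (x=5, y=2) -> (x=4, y=2) -> (x=3, y=2) -> (x=2, y=2) -> (x=1, y=2) -> (x=0, y=2) -> (x=0, y=1) -> (x=0, y=0)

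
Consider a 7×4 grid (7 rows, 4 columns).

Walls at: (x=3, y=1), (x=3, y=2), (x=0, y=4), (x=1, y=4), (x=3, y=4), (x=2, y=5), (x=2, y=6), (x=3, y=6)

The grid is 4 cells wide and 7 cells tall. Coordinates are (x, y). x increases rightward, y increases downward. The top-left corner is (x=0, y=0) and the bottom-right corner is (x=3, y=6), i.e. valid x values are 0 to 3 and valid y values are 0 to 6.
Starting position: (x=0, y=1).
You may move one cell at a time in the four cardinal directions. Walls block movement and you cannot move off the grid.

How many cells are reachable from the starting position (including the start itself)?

BFS flood-fill from (x=0, y=1):
  Distance 0: (x=0, y=1)
  Distance 1: (x=0, y=0), (x=1, y=1), (x=0, y=2)
  Distance 2: (x=1, y=0), (x=2, y=1), (x=1, y=2), (x=0, y=3)
  Distance 3: (x=2, y=0), (x=2, y=2), (x=1, y=3)
  Distance 4: (x=3, y=0), (x=2, y=3)
  Distance 5: (x=3, y=3), (x=2, y=4)
Total reachable: 15 (grid has 20 open cells total)

Answer: Reachable cells: 15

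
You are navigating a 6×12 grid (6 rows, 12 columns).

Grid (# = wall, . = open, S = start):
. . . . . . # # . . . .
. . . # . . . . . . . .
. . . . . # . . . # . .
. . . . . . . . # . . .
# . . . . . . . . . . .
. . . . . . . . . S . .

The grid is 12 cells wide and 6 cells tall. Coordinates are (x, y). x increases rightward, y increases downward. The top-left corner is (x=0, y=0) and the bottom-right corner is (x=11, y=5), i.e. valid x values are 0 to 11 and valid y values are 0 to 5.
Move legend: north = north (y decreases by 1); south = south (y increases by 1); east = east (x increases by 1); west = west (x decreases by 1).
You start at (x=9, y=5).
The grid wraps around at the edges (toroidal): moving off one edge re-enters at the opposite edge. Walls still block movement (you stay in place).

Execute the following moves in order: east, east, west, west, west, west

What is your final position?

Start: (x=9, y=5)
  east (east): (x=9, y=5) -> (x=10, y=5)
  east (east): (x=10, y=5) -> (x=11, y=5)
  west (west): (x=11, y=5) -> (x=10, y=5)
  west (west): (x=10, y=5) -> (x=9, y=5)
  west (west): (x=9, y=5) -> (x=8, y=5)
  west (west): (x=8, y=5) -> (x=7, y=5)
Final: (x=7, y=5)

Answer: Final position: (x=7, y=5)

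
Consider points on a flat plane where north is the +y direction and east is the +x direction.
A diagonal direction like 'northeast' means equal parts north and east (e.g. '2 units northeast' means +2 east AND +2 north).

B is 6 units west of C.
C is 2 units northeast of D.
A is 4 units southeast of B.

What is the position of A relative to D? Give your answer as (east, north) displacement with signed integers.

Place D at the origin (east=0, north=0).
  C is 2 units northeast of D: delta (east=+2, north=+2); C at (east=2, north=2).
  B is 6 units west of C: delta (east=-6, north=+0); B at (east=-4, north=2).
  A is 4 units southeast of B: delta (east=+4, north=-4); A at (east=0, north=-2).
Therefore A relative to D: (east=0, north=-2).

Answer: A is at (east=0, north=-2) relative to D.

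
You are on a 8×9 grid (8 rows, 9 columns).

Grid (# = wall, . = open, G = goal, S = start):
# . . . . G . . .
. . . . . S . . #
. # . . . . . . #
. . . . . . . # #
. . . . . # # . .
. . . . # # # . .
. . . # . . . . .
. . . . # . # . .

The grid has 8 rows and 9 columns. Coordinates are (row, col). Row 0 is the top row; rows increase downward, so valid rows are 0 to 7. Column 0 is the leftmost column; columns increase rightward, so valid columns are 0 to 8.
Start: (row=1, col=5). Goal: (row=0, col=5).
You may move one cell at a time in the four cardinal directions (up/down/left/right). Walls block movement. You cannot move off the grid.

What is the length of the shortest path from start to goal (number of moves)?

Answer: Shortest path length: 1

Derivation:
BFS from (row=1, col=5) until reaching (row=0, col=5):
  Distance 0: (row=1, col=5)
  Distance 1: (row=0, col=5), (row=1, col=4), (row=1, col=6), (row=2, col=5)  <- goal reached here
One shortest path (1 moves): (row=1, col=5) -> (row=0, col=5)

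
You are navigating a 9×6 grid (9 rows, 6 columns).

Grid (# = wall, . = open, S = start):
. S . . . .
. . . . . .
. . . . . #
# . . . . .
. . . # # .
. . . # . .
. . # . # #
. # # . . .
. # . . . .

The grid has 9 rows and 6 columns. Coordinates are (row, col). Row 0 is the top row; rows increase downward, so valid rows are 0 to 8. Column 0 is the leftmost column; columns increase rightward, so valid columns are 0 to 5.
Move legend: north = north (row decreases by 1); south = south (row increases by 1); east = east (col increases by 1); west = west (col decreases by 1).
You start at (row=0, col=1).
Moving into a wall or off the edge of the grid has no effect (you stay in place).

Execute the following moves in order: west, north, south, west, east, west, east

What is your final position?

Answer: Final position: (row=1, col=1)

Derivation:
Start: (row=0, col=1)
  west (west): (row=0, col=1) -> (row=0, col=0)
  north (north): blocked, stay at (row=0, col=0)
  south (south): (row=0, col=0) -> (row=1, col=0)
  west (west): blocked, stay at (row=1, col=0)
  east (east): (row=1, col=0) -> (row=1, col=1)
  west (west): (row=1, col=1) -> (row=1, col=0)
  east (east): (row=1, col=0) -> (row=1, col=1)
Final: (row=1, col=1)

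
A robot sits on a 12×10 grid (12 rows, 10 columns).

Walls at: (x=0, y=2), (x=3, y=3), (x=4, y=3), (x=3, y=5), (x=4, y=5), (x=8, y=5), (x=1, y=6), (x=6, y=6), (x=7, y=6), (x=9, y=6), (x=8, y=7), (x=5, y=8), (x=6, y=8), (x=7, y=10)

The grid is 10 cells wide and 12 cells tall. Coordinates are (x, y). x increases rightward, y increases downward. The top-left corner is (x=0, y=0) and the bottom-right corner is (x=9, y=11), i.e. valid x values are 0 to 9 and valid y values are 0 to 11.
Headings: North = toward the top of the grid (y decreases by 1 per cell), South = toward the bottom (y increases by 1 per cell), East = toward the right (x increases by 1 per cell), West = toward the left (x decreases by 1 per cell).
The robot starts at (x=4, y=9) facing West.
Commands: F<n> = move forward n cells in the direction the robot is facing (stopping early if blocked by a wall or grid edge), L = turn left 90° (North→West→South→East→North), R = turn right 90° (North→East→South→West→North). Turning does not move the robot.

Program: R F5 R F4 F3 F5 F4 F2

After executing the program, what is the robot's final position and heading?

Start: (x=4, y=9), facing West
  R: turn right, now facing North
  F5: move forward 3/5 (blocked), now at (x=4, y=6)
  R: turn right, now facing East
  F4: move forward 1/4 (blocked), now at (x=5, y=6)
  F3: move forward 0/3 (blocked), now at (x=5, y=6)
  F5: move forward 0/5 (blocked), now at (x=5, y=6)
  F4: move forward 0/4 (blocked), now at (x=5, y=6)
  F2: move forward 0/2 (blocked), now at (x=5, y=6)
Final: (x=5, y=6), facing East

Answer: Final position: (x=5, y=6), facing East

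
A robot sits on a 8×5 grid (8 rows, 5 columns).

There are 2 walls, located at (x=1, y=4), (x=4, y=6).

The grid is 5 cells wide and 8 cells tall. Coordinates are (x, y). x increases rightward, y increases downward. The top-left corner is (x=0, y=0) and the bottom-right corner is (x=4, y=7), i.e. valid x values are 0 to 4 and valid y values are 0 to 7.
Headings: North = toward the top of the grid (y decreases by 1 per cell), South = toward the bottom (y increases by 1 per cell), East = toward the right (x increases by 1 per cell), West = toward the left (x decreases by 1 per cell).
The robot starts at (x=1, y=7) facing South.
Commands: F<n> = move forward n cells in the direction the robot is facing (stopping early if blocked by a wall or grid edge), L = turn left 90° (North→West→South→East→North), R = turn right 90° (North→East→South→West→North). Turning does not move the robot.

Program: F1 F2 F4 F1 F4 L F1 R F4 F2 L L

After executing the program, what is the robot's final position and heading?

Answer: Final position: (x=2, y=7), facing North

Derivation:
Start: (x=1, y=7), facing South
  F1: move forward 0/1 (blocked), now at (x=1, y=7)
  F2: move forward 0/2 (blocked), now at (x=1, y=7)
  F4: move forward 0/4 (blocked), now at (x=1, y=7)
  F1: move forward 0/1 (blocked), now at (x=1, y=7)
  F4: move forward 0/4 (blocked), now at (x=1, y=7)
  L: turn left, now facing East
  F1: move forward 1, now at (x=2, y=7)
  R: turn right, now facing South
  F4: move forward 0/4 (blocked), now at (x=2, y=7)
  F2: move forward 0/2 (blocked), now at (x=2, y=7)
  L: turn left, now facing East
  L: turn left, now facing North
Final: (x=2, y=7), facing North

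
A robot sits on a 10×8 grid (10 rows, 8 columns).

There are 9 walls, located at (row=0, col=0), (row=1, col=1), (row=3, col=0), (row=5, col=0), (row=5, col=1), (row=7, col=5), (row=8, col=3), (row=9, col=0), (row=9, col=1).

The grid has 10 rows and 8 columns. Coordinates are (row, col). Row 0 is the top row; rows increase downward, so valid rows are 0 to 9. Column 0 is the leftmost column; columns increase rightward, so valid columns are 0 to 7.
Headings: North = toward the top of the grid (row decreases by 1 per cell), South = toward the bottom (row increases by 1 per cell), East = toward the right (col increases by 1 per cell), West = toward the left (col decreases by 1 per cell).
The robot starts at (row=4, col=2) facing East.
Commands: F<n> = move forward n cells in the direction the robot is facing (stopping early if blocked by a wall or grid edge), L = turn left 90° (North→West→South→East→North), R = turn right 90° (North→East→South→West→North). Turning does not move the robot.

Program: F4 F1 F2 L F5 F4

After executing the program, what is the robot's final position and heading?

Answer: Final position: (row=0, col=7), facing North

Derivation:
Start: (row=4, col=2), facing East
  F4: move forward 4, now at (row=4, col=6)
  F1: move forward 1, now at (row=4, col=7)
  F2: move forward 0/2 (blocked), now at (row=4, col=7)
  L: turn left, now facing North
  F5: move forward 4/5 (blocked), now at (row=0, col=7)
  F4: move forward 0/4 (blocked), now at (row=0, col=7)
Final: (row=0, col=7), facing North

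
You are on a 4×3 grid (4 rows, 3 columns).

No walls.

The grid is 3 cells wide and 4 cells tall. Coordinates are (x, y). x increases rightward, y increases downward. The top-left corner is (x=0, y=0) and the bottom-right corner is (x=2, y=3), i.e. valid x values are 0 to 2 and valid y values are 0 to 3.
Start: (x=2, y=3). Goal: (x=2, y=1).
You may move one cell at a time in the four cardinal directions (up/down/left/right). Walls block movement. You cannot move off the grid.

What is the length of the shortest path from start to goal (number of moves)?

BFS from (x=2, y=3) until reaching (x=2, y=1):
  Distance 0: (x=2, y=3)
  Distance 1: (x=2, y=2), (x=1, y=3)
  Distance 2: (x=2, y=1), (x=1, y=2), (x=0, y=3)  <- goal reached here
One shortest path (2 moves): (x=2, y=3) -> (x=2, y=2) -> (x=2, y=1)

Answer: Shortest path length: 2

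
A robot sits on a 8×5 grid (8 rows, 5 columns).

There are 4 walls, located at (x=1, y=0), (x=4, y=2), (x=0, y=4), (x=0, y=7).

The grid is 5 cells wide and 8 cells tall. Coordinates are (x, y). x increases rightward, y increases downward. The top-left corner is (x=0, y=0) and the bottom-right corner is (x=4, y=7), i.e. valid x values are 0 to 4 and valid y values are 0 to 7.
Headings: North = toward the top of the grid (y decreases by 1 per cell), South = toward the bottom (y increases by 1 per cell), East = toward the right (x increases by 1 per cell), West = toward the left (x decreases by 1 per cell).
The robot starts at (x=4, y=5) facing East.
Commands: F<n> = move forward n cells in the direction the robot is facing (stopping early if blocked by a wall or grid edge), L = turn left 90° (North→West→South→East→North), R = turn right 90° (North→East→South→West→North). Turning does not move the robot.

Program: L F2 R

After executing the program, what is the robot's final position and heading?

Start: (x=4, y=5), facing East
  L: turn left, now facing North
  F2: move forward 2, now at (x=4, y=3)
  R: turn right, now facing East
Final: (x=4, y=3), facing East

Answer: Final position: (x=4, y=3), facing East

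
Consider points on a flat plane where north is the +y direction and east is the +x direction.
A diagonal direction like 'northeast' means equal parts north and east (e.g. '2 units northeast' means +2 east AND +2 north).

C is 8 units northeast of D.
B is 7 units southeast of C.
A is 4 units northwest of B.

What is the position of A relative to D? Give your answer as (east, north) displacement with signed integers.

Place D at the origin (east=0, north=0).
  C is 8 units northeast of D: delta (east=+8, north=+8); C at (east=8, north=8).
  B is 7 units southeast of C: delta (east=+7, north=-7); B at (east=15, north=1).
  A is 4 units northwest of B: delta (east=-4, north=+4); A at (east=11, north=5).
Therefore A relative to D: (east=11, north=5).

Answer: A is at (east=11, north=5) relative to D.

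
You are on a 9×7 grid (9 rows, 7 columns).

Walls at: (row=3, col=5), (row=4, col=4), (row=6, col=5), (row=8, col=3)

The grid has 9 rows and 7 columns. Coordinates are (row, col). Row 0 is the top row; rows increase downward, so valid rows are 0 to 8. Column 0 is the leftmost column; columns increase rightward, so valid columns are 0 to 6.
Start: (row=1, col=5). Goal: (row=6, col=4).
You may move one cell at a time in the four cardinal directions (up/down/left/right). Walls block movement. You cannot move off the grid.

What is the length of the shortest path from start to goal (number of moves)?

Answer: Shortest path length: 8

Derivation:
BFS from (row=1, col=5) until reaching (row=6, col=4):
  Distance 0: (row=1, col=5)
  Distance 1: (row=0, col=5), (row=1, col=4), (row=1, col=6), (row=2, col=5)
  Distance 2: (row=0, col=4), (row=0, col=6), (row=1, col=3), (row=2, col=4), (row=2, col=6)
  Distance 3: (row=0, col=3), (row=1, col=2), (row=2, col=3), (row=3, col=4), (row=3, col=6)
  Distance 4: (row=0, col=2), (row=1, col=1), (row=2, col=2), (row=3, col=3), (row=4, col=6)
  Distance 5: (row=0, col=1), (row=1, col=0), (row=2, col=1), (row=3, col=2), (row=4, col=3), (row=4, col=5), (row=5, col=6)
  Distance 6: (row=0, col=0), (row=2, col=0), (row=3, col=1), (row=4, col=2), (row=5, col=3), (row=5, col=5), (row=6, col=6)
  Distance 7: (row=3, col=0), (row=4, col=1), (row=5, col=2), (row=5, col=4), (row=6, col=3), (row=7, col=6)
  Distance 8: (row=4, col=0), (row=5, col=1), (row=6, col=2), (row=6, col=4), (row=7, col=3), (row=7, col=5), (row=8, col=6)  <- goal reached here
One shortest path (8 moves): (row=1, col=5) -> (row=1, col=6) -> (row=2, col=6) -> (row=3, col=6) -> (row=4, col=6) -> (row=4, col=5) -> (row=5, col=5) -> (row=5, col=4) -> (row=6, col=4)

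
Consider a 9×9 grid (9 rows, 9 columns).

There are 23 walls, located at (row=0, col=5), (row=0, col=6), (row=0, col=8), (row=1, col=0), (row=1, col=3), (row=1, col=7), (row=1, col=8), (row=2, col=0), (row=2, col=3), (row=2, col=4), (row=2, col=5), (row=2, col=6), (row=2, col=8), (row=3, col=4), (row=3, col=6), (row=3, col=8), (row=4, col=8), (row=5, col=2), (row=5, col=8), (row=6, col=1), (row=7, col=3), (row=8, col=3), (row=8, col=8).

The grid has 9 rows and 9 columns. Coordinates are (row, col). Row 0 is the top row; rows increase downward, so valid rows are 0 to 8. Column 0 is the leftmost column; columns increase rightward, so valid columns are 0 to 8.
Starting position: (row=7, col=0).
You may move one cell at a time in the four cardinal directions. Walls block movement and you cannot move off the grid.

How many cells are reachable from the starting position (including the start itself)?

Answer: Reachable cells: 57

Derivation:
BFS flood-fill from (row=7, col=0):
  Distance 0: (row=7, col=0)
  Distance 1: (row=6, col=0), (row=7, col=1), (row=8, col=0)
  Distance 2: (row=5, col=0), (row=7, col=2), (row=8, col=1)
  Distance 3: (row=4, col=0), (row=5, col=1), (row=6, col=2), (row=8, col=2)
  Distance 4: (row=3, col=0), (row=4, col=1), (row=6, col=3)
  Distance 5: (row=3, col=1), (row=4, col=2), (row=5, col=3), (row=6, col=4)
  Distance 6: (row=2, col=1), (row=3, col=2), (row=4, col=3), (row=5, col=4), (row=6, col=5), (row=7, col=4)
  Distance 7: (row=1, col=1), (row=2, col=2), (row=3, col=3), (row=4, col=4), (row=5, col=5), (row=6, col=6), (row=7, col=5), (row=8, col=4)
  Distance 8: (row=0, col=1), (row=1, col=2), (row=4, col=5), (row=5, col=6), (row=6, col=7), (row=7, col=6), (row=8, col=5)
  Distance 9: (row=0, col=0), (row=0, col=2), (row=3, col=5), (row=4, col=6), (row=5, col=7), (row=6, col=8), (row=7, col=7), (row=8, col=6)
  Distance 10: (row=0, col=3), (row=4, col=7), (row=7, col=8), (row=8, col=7)
  Distance 11: (row=0, col=4), (row=3, col=7)
  Distance 12: (row=1, col=4), (row=2, col=7)
  Distance 13: (row=1, col=5)
  Distance 14: (row=1, col=6)
Total reachable: 57 (grid has 58 open cells total)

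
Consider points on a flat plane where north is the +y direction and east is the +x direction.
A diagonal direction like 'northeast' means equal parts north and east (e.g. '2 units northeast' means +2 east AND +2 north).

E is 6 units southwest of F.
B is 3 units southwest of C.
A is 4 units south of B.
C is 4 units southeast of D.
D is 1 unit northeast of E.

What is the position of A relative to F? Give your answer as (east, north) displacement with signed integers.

Answer: A is at (east=-4, north=-16) relative to F.

Derivation:
Place F at the origin (east=0, north=0).
  E is 6 units southwest of F: delta (east=-6, north=-6); E at (east=-6, north=-6).
  D is 1 unit northeast of E: delta (east=+1, north=+1); D at (east=-5, north=-5).
  C is 4 units southeast of D: delta (east=+4, north=-4); C at (east=-1, north=-9).
  B is 3 units southwest of C: delta (east=-3, north=-3); B at (east=-4, north=-12).
  A is 4 units south of B: delta (east=+0, north=-4); A at (east=-4, north=-16).
Therefore A relative to F: (east=-4, north=-16).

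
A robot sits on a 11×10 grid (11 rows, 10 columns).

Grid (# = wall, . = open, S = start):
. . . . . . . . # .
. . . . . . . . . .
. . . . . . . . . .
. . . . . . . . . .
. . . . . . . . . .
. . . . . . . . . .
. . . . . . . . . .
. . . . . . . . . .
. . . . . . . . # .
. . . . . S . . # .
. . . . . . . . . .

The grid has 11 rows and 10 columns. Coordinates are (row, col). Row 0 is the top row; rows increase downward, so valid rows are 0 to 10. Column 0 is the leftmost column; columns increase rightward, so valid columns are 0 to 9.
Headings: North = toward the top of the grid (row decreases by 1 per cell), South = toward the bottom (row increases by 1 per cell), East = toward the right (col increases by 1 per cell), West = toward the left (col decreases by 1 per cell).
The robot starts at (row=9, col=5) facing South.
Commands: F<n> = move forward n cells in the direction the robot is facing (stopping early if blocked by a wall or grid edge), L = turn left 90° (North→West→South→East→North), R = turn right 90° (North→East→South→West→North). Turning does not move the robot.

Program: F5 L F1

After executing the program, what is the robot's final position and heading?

Start: (row=9, col=5), facing South
  F5: move forward 1/5 (blocked), now at (row=10, col=5)
  L: turn left, now facing East
  F1: move forward 1, now at (row=10, col=6)
Final: (row=10, col=6), facing East

Answer: Final position: (row=10, col=6), facing East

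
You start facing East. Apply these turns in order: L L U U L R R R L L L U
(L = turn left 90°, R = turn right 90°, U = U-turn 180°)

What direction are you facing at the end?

Answer: Final heading: North

Derivation:
Start: East
  L (left (90° counter-clockwise)) -> North
  L (left (90° counter-clockwise)) -> West
  U (U-turn (180°)) -> East
  U (U-turn (180°)) -> West
  L (left (90° counter-clockwise)) -> South
  R (right (90° clockwise)) -> West
  R (right (90° clockwise)) -> North
  R (right (90° clockwise)) -> East
  L (left (90° counter-clockwise)) -> North
  L (left (90° counter-clockwise)) -> West
  L (left (90° counter-clockwise)) -> South
  U (U-turn (180°)) -> North
Final: North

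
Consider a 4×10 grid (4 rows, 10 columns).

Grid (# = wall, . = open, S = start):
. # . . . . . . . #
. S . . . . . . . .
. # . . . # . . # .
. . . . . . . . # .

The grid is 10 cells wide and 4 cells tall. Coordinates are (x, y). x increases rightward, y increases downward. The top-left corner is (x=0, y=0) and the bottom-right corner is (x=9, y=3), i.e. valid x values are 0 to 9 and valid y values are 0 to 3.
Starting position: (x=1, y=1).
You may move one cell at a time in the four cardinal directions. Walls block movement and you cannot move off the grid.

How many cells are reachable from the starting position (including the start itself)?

Answer: Reachable cells: 34

Derivation:
BFS flood-fill from (x=1, y=1):
  Distance 0: (x=1, y=1)
  Distance 1: (x=0, y=1), (x=2, y=1)
  Distance 2: (x=0, y=0), (x=2, y=0), (x=3, y=1), (x=0, y=2), (x=2, y=2)
  Distance 3: (x=3, y=0), (x=4, y=1), (x=3, y=2), (x=0, y=3), (x=2, y=3)
  Distance 4: (x=4, y=0), (x=5, y=1), (x=4, y=2), (x=1, y=3), (x=3, y=3)
  Distance 5: (x=5, y=0), (x=6, y=1), (x=4, y=3)
  Distance 6: (x=6, y=0), (x=7, y=1), (x=6, y=2), (x=5, y=3)
  Distance 7: (x=7, y=0), (x=8, y=1), (x=7, y=2), (x=6, y=3)
  Distance 8: (x=8, y=0), (x=9, y=1), (x=7, y=3)
  Distance 9: (x=9, y=2)
  Distance 10: (x=9, y=3)
Total reachable: 34 (grid has 34 open cells total)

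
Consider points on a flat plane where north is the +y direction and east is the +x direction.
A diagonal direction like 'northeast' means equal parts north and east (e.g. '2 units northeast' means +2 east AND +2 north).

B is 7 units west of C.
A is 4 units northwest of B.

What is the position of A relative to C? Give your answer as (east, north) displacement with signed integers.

Place C at the origin (east=0, north=0).
  B is 7 units west of C: delta (east=-7, north=+0); B at (east=-7, north=0).
  A is 4 units northwest of B: delta (east=-4, north=+4); A at (east=-11, north=4).
Therefore A relative to C: (east=-11, north=4).

Answer: A is at (east=-11, north=4) relative to C.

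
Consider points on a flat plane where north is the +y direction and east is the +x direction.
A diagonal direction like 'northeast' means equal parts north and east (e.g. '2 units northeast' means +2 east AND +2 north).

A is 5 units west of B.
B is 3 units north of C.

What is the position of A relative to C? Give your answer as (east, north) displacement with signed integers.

Answer: A is at (east=-5, north=3) relative to C.

Derivation:
Place C at the origin (east=0, north=0).
  B is 3 units north of C: delta (east=+0, north=+3); B at (east=0, north=3).
  A is 5 units west of B: delta (east=-5, north=+0); A at (east=-5, north=3).
Therefore A relative to C: (east=-5, north=3).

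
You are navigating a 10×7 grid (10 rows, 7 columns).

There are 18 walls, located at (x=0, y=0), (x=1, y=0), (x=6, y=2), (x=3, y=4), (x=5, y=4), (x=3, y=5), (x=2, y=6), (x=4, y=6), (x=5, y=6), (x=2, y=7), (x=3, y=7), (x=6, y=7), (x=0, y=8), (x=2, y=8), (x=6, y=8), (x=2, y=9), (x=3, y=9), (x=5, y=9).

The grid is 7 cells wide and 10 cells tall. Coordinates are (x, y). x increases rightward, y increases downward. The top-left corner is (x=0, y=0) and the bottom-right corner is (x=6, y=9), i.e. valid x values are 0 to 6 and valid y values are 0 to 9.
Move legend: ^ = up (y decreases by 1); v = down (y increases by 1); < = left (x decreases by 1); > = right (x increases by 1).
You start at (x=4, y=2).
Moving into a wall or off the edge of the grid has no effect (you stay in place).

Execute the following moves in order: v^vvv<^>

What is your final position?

Answer: Final position: (x=4, y=4)

Derivation:
Start: (x=4, y=2)
  v (down): (x=4, y=2) -> (x=4, y=3)
  ^ (up): (x=4, y=3) -> (x=4, y=2)
  v (down): (x=4, y=2) -> (x=4, y=3)
  v (down): (x=4, y=3) -> (x=4, y=4)
  v (down): (x=4, y=4) -> (x=4, y=5)
  < (left): blocked, stay at (x=4, y=5)
  ^ (up): (x=4, y=5) -> (x=4, y=4)
  > (right): blocked, stay at (x=4, y=4)
Final: (x=4, y=4)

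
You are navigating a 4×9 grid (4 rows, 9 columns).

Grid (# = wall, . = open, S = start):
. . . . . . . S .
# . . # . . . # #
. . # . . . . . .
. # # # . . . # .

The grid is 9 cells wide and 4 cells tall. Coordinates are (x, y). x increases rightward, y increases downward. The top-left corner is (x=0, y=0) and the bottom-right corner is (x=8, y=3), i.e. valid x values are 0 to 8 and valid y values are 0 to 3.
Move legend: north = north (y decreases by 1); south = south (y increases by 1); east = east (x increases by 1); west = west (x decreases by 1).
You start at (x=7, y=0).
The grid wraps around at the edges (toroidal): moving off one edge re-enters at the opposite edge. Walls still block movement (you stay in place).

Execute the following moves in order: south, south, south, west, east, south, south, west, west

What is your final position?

Start: (x=7, y=0)
  [×3]south (south): blocked, stay at (x=7, y=0)
  west (west): (x=7, y=0) -> (x=6, y=0)
  east (east): (x=6, y=0) -> (x=7, y=0)
  south (south): blocked, stay at (x=7, y=0)
  south (south): blocked, stay at (x=7, y=0)
  west (west): (x=7, y=0) -> (x=6, y=0)
  west (west): (x=6, y=0) -> (x=5, y=0)
Final: (x=5, y=0)

Answer: Final position: (x=5, y=0)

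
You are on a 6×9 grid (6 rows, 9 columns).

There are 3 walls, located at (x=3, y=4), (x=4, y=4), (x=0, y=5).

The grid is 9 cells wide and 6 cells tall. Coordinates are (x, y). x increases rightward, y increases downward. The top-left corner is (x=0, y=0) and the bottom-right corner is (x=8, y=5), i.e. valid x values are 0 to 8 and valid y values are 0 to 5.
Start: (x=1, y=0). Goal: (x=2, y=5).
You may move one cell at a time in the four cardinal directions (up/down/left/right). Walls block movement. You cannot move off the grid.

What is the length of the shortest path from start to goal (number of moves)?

Answer: Shortest path length: 6

Derivation:
BFS from (x=1, y=0) until reaching (x=2, y=5):
  Distance 0: (x=1, y=0)
  Distance 1: (x=0, y=0), (x=2, y=0), (x=1, y=1)
  Distance 2: (x=3, y=0), (x=0, y=1), (x=2, y=1), (x=1, y=2)
  Distance 3: (x=4, y=0), (x=3, y=1), (x=0, y=2), (x=2, y=2), (x=1, y=3)
  Distance 4: (x=5, y=0), (x=4, y=1), (x=3, y=2), (x=0, y=3), (x=2, y=3), (x=1, y=4)
  Distance 5: (x=6, y=0), (x=5, y=1), (x=4, y=2), (x=3, y=3), (x=0, y=4), (x=2, y=4), (x=1, y=5)
  Distance 6: (x=7, y=0), (x=6, y=1), (x=5, y=2), (x=4, y=3), (x=2, y=5)  <- goal reached here
One shortest path (6 moves): (x=1, y=0) -> (x=2, y=0) -> (x=2, y=1) -> (x=2, y=2) -> (x=2, y=3) -> (x=2, y=4) -> (x=2, y=5)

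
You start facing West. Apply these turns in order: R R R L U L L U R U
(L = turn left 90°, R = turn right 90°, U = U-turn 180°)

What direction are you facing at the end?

Start: West
  R (right (90° clockwise)) -> North
  R (right (90° clockwise)) -> East
  R (right (90° clockwise)) -> South
  L (left (90° counter-clockwise)) -> East
  U (U-turn (180°)) -> West
  L (left (90° counter-clockwise)) -> South
  L (left (90° counter-clockwise)) -> East
  U (U-turn (180°)) -> West
  R (right (90° clockwise)) -> North
  U (U-turn (180°)) -> South
Final: South

Answer: Final heading: South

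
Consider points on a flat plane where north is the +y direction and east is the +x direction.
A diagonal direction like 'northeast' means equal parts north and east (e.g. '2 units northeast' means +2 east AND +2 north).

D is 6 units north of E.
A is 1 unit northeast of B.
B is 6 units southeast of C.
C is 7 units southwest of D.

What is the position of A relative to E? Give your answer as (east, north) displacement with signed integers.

Answer: A is at (east=0, north=-6) relative to E.

Derivation:
Place E at the origin (east=0, north=0).
  D is 6 units north of E: delta (east=+0, north=+6); D at (east=0, north=6).
  C is 7 units southwest of D: delta (east=-7, north=-7); C at (east=-7, north=-1).
  B is 6 units southeast of C: delta (east=+6, north=-6); B at (east=-1, north=-7).
  A is 1 unit northeast of B: delta (east=+1, north=+1); A at (east=0, north=-6).
Therefore A relative to E: (east=0, north=-6).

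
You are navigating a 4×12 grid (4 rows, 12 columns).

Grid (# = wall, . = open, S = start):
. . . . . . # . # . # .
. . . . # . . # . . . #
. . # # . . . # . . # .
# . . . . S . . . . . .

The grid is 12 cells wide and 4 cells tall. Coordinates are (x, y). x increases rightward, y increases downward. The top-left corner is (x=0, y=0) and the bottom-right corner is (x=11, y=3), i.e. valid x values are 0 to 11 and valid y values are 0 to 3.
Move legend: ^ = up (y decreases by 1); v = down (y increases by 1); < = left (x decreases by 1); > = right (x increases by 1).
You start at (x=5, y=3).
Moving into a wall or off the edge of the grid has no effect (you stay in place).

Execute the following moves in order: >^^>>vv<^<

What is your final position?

Start: (x=5, y=3)
  > (right): (x=5, y=3) -> (x=6, y=3)
  ^ (up): (x=6, y=3) -> (x=6, y=2)
  ^ (up): (x=6, y=2) -> (x=6, y=1)
  > (right): blocked, stay at (x=6, y=1)
  > (right): blocked, stay at (x=6, y=1)
  v (down): (x=6, y=1) -> (x=6, y=2)
  v (down): (x=6, y=2) -> (x=6, y=3)
  < (left): (x=6, y=3) -> (x=5, y=3)
  ^ (up): (x=5, y=3) -> (x=5, y=2)
  < (left): (x=5, y=2) -> (x=4, y=2)
Final: (x=4, y=2)

Answer: Final position: (x=4, y=2)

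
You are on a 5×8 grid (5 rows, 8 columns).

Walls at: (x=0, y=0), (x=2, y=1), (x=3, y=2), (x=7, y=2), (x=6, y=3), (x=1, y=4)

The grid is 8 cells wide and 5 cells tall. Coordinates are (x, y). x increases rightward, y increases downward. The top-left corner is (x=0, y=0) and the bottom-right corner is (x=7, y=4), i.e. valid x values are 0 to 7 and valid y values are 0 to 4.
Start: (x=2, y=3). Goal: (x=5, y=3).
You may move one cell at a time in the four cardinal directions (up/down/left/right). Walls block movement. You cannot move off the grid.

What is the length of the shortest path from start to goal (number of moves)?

BFS from (x=2, y=3) until reaching (x=5, y=3):
  Distance 0: (x=2, y=3)
  Distance 1: (x=2, y=2), (x=1, y=3), (x=3, y=3), (x=2, y=4)
  Distance 2: (x=1, y=2), (x=0, y=3), (x=4, y=3), (x=3, y=4)
  Distance 3: (x=1, y=1), (x=0, y=2), (x=4, y=2), (x=5, y=3), (x=0, y=4), (x=4, y=4)  <- goal reached here
One shortest path (3 moves): (x=2, y=3) -> (x=3, y=3) -> (x=4, y=3) -> (x=5, y=3)

Answer: Shortest path length: 3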